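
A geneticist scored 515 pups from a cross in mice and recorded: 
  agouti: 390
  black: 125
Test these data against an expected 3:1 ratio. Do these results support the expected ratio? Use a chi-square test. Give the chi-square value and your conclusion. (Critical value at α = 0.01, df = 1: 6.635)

0.146; consistent

Total ratio parts = 4. Expected numbers out of 515:
  agouti: 515 × 3/4 = 386.25
  black: 515 × 1/4 = 128.75
χ² = Σ (O − E)² / E
  agouti: (390 − 386.25)² / 386.25 = 0.0364
  black: (125 − 128.75)² / 128.75 = 0.1092
χ² = 0.0364 + 0.1092 = 0.1456 ≈ 0.146
Degrees of freedom = 2 − 1 = 1; critical value at α = 0.01 is 6.635.
Since 0.146 < 6.635, we fail to reject the null hypothesis — the data are consistent with the 3:1 ratio.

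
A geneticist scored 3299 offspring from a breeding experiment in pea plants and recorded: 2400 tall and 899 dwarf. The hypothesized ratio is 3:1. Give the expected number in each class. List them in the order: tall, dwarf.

2474.25, 824.75

Total ratio parts = 4. Expected numbers out of 3299:
  tall: 3299 × 3/4 = 2474.25
  dwarf: 3299 × 1/4 = 824.75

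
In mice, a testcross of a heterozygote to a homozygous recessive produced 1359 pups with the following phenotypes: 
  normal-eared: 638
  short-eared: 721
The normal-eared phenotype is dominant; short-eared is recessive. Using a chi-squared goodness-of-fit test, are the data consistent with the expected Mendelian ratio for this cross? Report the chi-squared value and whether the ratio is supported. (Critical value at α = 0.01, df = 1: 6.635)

5.069; consistent

A testcross of a heterozygote (Aa × aa) gives a 1:1 phenotypic ratio.
Total ratio parts = 2. Expected numbers out of 1359:
  normal-eared: 1359 × 1/2 = 679.5
  short-eared: 1359 × 1/2 = 679.5
χ² = Σ (O − E)² / E
  normal-eared: (638 − 679.5)² / 679.5 = 2.5346
  short-eared: (721 − 679.5)² / 679.5 = 2.5346
χ² = 2.5346 + 2.5346 = 5.0692 ≈ 5.069
Degrees of freedom = 2 − 1 = 1; critical value at α = 0.01 is 6.635.
Since 5.069 < 6.635, we fail to reject the null hypothesis — the data are consistent with the 1:1 ratio.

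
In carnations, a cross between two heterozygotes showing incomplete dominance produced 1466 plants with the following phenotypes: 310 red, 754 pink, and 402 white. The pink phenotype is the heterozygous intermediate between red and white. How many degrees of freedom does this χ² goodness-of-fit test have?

2

With incomplete dominance, a heterozygote × heterozygote cross gives a 1:2:1 phenotypic ratio.
A goodness-of-fit test with 3 phenotype classes has df = 3 − 1 = 2.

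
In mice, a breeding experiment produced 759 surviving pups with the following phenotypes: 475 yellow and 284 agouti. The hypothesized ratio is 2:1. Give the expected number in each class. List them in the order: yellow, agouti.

506, 253

Expected counts for N = 759 under a 2:1 ratio (total parts = 3):
  yellow: 759 × 2/3 = 506
  agouti: 759 × 1/3 = 253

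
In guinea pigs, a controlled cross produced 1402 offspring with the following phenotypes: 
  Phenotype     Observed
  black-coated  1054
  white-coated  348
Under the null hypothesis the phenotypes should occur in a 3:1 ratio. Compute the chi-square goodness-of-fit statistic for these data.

The 3:1 ratio has 4 parts, so with N = 1402 the expected counts are:
  black-coated: 1402 × 3/4 = 1051.5
  white-coated: 1402 × 1/4 = 350.5
χ² = Σ (O − E)² / E
  black-coated: (1054 − 1051.5)² / 1051.5 = 0.0059
  white-coated: (348 − 350.5)² / 350.5 = 0.0178
χ² = 0.0059 + 0.0178 = 0.0237 ≈ 0.024

0.024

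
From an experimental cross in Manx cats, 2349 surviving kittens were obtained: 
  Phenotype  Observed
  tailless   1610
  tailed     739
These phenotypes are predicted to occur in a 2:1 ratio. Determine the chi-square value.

The 2:1 ratio has 3 parts, so with N = 2349 the expected counts are:
  tailless: 2349 × 2/3 = 1566
  tailed: 2349 × 1/3 = 783
χ² = Σ (O − E)² / E
  tailless: (1610 − 1566)² / 1566 = 1.2363
  tailed: (739 − 783)² / 783 = 2.4725
χ² = 1.2363 + 2.4725 = 3.7088 ≈ 3.709

3.709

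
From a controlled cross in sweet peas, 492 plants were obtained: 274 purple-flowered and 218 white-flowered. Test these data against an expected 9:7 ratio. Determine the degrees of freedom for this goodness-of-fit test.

1

A goodness-of-fit test with 2 phenotype classes has df = 2 − 1 = 1.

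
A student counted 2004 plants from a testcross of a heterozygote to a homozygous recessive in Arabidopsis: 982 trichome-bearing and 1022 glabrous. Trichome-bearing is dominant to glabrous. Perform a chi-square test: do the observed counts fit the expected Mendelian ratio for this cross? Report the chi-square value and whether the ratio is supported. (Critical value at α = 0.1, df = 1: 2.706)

0.798; consistent

A testcross of a heterozygote (Aa × aa) gives a 1:1 phenotypic ratio.
The 1:1 ratio has 2 parts, so with N = 2004 the expected counts are:
  trichome-bearing: 2004 × 1/2 = 1002
  glabrous: 2004 × 1/2 = 1002
χ² = Σ (O − E)² / E
  trichome-bearing: (982 − 1002)² / 1002 = 0.3992
  glabrous: (1022 − 1002)² / 1002 = 0.3992
χ² = 0.3992 + 0.3992 = 0.7984 ≈ 0.798
Degrees of freedom = 2 − 1 = 1; critical value at α = 0.1 is 2.706.
Since 0.798 < 2.706, we fail to reject the null hypothesis — the data are consistent with the 1:1 ratio.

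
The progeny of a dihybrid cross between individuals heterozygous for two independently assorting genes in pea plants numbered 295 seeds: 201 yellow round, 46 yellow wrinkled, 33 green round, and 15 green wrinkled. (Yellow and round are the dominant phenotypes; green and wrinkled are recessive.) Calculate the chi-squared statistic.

18.618

A dihybrid F₂ with independent assortment and complete dominance at both loci gives a 9:3:3:1 phenotypic ratio.
Under the 9:3:3:1 hypothesis (Σ ratio = 16, N = 295):
  yellow round: 295 × 9/16 = 165.9375
  yellow wrinkled: 295 × 3/16 = 55.3125
  green round: 295 × 3/16 = 55.3125
  green wrinkled: 295 × 1/16 = 18.4375
χ² = Σ (O − E)² / E
  yellow round: (201 − 165.9375)² / 165.9375 = 7.4087
  yellow wrinkled: (46 − 55.3125)² / 55.3125 = 1.5679
  green round: (33 − 55.3125)² / 55.3125 = 9.0006
  green wrinkled: (15 − 18.4375)² / 18.4375 = 0.6409
χ² = 7.4087 + 1.5679 + 9.0006 + 0.6409 = 18.6181 ≈ 18.618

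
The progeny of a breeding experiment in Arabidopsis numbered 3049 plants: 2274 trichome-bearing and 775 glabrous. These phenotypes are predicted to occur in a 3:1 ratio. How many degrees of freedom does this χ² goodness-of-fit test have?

1

A goodness-of-fit test with 2 phenotype classes has df = 2 − 1 = 1.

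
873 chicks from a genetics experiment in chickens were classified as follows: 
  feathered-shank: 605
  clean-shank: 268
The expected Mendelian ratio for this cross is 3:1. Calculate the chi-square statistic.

15.121

Under the 3:1 hypothesis (Σ ratio = 4, N = 873):
  feathered-shank: 873 × 3/4 = 654.75
  clean-shank: 873 × 1/4 = 218.25
χ² = Σ (O − E)² / E
  feathered-shank: (605 − 654.75)² / 654.75 = 3.7802
  clean-shank: (268 − 218.25)² / 218.25 = 11.3405
χ² = 3.7802 + 11.3405 = 15.1207 ≈ 15.121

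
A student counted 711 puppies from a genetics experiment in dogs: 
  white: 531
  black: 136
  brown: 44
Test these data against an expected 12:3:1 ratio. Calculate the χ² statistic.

Total ratio parts = 16. Expected numbers out of 711:
  white: 711 × 12/16 = 533.25
  black: 711 × 3/16 = 133.3125
  brown: 711 × 1/16 = 44.4375
χ² = Σ (O − E)² / E
  white: (531 − 533.25)² / 533.25 = 0.0095
  black: (136 − 133.3125)² / 133.3125 = 0.0542
  brown: (44 − 44.4375)² / 44.4375 = 0.0043
χ² = 0.0095 + 0.0542 + 0.0043 = 0.068

0.068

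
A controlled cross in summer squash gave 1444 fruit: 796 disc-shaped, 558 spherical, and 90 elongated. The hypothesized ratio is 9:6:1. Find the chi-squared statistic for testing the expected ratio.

Under the 9:6:1 hypothesis (Σ ratio = 16, N = 1444):
  disc-shaped: 1444 × 9/16 = 812.25
  spherical: 1444 × 6/16 = 541.5
  elongated: 1444 × 1/16 = 90.25
χ² = Σ (O − E)² / E
  disc-shaped: (796 − 812.25)² / 812.25 = 0.3251
  spherical: (558 − 541.5)² / 541.5 = 0.5028
  elongated: (90 − 90.25)² / 90.25 = 0.0007
χ² = 0.3251 + 0.5028 + 0.0007 = 0.8286 ≈ 0.829

0.829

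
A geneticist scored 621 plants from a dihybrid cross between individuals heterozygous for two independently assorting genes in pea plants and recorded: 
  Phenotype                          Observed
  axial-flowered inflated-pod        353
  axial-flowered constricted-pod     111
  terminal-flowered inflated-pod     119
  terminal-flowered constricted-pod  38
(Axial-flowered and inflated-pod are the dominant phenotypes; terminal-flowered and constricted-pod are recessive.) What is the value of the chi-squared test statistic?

0.366

A dihybrid F₂ with independent assortment and complete dominance at both loci gives a 9:3:3:1 phenotypic ratio.
Total ratio parts = 16. Expected numbers out of 621:
  axial-flowered inflated-pod: 621 × 9/16 = 349.3125
  axial-flowered constricted-pod: 621 × 3/16 = 116.4375
  terminal-flowered inflated-pod: 621 × 3/16 = 116.4375
  terminal-flowered constricted-pod: 621 × 1/16 = 38.8125
χ² = Σ (O − E)² / E
  axial-flowered inflated-pod: (353 − 349.3125)² / 349.3125 = 0.0389
  axial-flowered constricted-pod: (111 − 116.4375)² / 116.4375 = 0.2539
  terminal-flowered inflated-pod: (119 − 116.4375)² / 116.4375 = 0.0564
  terminal-flowered constricted-pod: (38 − 38.8125)² / 38.8125 = 0.0170
χ² = 0.0389 + 0.2539 + 0.0564 + 0.0170 = 0.3662 ≈ 0.366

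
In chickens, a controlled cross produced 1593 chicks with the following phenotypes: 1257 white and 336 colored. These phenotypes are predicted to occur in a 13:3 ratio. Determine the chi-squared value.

Expected counts for N = 1593 under a 13:3 ratio (total parts = 16):
  white: 1593 × 13/16 = 1294.3125
  colored: 1593 × 3/16 = 298.6875
χ² = Σ (O − E)² / E
  white: (1257 − 1294.3125)² / 1294.3125 = 1.0756
  colored: (336 − 298.6875)² / 298.6875 = 4.6611
χ² = 1.0756 + 4.6611 = 5.7367 ≈ 5.737

5.737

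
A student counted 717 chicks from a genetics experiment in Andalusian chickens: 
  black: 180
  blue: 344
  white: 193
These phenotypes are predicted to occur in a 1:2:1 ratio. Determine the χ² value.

Under the 1:2:1 hypothesis (Σ ratio = 4, N = 717):
  black: 717 × 1/4 = 179.25
  blue: 717 × 2/4 = 358.5
  white: 717 × 1/4 = 179.25
χ² = Σ (O − E)² / E
  black: (180 − 179.25)² / 179.25 = 0.0031
  blue: (344 − 358.5)² / 358.5 = 0.5865
  white: (193 − 179.25)² / 179.25 = 1.0547
χ² = 0.0031 + 0.5865 + 1.0547 = 1.6443 ≈ 1.644

1.644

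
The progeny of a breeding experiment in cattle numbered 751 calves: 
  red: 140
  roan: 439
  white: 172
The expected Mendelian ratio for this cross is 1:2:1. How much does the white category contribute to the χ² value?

The 1:2:1 ratio has 4 parts, so with N = 751 the expected counts are:
  red: 751 × 1/4 = 187.75
  roan: 751 × 2/4 = 375.5
  white: 751 × 1/4 = 187.75
Contribution of white: (172 − 187.75)² / 187.75 = 1.3212

1.321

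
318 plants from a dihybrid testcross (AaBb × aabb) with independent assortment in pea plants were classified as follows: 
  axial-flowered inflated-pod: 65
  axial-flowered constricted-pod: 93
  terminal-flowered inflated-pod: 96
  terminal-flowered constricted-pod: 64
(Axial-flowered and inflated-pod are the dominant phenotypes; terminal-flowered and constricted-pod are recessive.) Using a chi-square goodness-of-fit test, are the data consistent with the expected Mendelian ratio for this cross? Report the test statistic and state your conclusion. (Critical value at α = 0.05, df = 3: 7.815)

11.384; not consistent

A dihybrid testcross with independent assortment gives a 1:1:1:1 ratio.
The 1:1:1:1 ratio has 4 parts, so with N = 318 the expected counts are:
  axial-flowered inflated-pod: 318 × 1/4 = 79.5
  axial-flowered constricted-pod: 318 × 1/4 = 79.5
  terminal-flowered inflated-pod: 318 × 1/4 = 79.5
  terminal-flowered constricted-pod: 318 × 1/4 = 79.5
χ² = Σ (O − E)² / E
  axial-flowered inflated-pod: (65 − 79.5)² / 79.5 = 2.6447
  axial-flowered constricted-pod: (93 − 79.5)² / 79.5 = 2.2925
  terminal-flowered inflated-pod: (96 − 79.5)² / 79.5 = 3.4245
  terminal-flowered constricted-pod: (64 − 79.5)² / 79.5 = 3.0220
χ² = 2.6447 + 2.2925 + 3.4245 + 3.0220 = 11.3837 ≈ 11.384
Degrees of freedom = 4 − 1 = 3; critical value at α = 0.05 is 7.815.
Since 11.384 > 7.815, we reject the null hypothesis — the data do not fit the 1:1:1:1 ratio.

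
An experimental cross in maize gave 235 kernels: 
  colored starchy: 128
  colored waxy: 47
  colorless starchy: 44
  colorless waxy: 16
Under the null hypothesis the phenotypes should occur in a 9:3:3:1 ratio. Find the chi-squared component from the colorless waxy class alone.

0.117

The 9:3:3:1 ratio has 16 parts, so with N = 235 the expected counts are:
  colored starchy: 235 × 9/16 = 132.1875
  colored waxy: 235 × 3/16 = 44.0625
  colorless starchy: 235 × 3/16 = 44.0625
  colorless waxy: 235 × 1/16 = 14.6875
Contribution of colorless waxy: (16 − 14.6875)² / 14.6875 = 0.1173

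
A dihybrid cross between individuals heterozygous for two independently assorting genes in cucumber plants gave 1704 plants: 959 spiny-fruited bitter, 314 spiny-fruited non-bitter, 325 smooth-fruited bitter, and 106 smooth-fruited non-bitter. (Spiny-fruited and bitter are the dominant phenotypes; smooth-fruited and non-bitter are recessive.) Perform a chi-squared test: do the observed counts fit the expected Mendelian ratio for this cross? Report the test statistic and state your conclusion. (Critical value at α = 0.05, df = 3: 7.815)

0.192; consistent

A dihybrid F₂ with independent assortment and complete dominance at both loci gives a 9:3:3:1 phenotypic ratio.
Expected counts for N = 1704 under a 9:3:3:1 ratio (total parts = 16):
  spiny-fruited bitter: 1704 × 9/16 = 958.5
  spiny-fruited non-bitter: 1704 × 3/16 = 319.5
  smooth-fruited bitter: 1704 × 3/16 = 319.5
  smooth-fruited non-bitter: 1704 × 1/16 = 106.5
χ² = Σ (O − E)² / E
  spiny-fruited bitter: (959 − 958.5)² / 958.5 = 0.0003
  spiny-fruited non-bitter: (314 − 319.5)² / 319.5 = 0.0947
  smooth-fruited bitter: (325 − 319.5)² / 319.5 = 0.0947
  smooth-fruited non-bitter: (106 − 106.5)² / 106.5 = 0.0023
χ² = 0.0003 + 0.0947 + 0.0947 + 0.0023 = 0.192
Degrees of freedom = 4 − 1 = 3; critical value at α = 0.05 is 7.815.
Since 0.192 < 7.815, we fail to reject the null hypothesis — the data are consistent with the 9:3:3:1 ratio.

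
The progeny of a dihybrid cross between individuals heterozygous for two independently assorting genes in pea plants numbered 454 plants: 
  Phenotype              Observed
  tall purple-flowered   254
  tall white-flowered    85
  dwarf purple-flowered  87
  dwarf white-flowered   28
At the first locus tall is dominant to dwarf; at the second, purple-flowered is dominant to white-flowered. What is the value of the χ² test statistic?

0.054

A dihybrid F₂ with independent assortment and complete dominance at both loci gives a 9:3:3:1 phenotypic ratio.
Total ratio parts = 16. Expected numbers out of 454:
  tall purple-flowered: 454 × 9/16 = 255.375
  tall white-flowered: 454 × 3/16 = 85.125
  dwarf purple-flowered: 454 × 3/16 = 85.125
  dwarf white-flowered: 454 × 1/16 = 28.375
χ² = Σ (O − E)² / E
  tall purple-flowered: (254 − 255.375)² / 255.375 = 0.0074
  tall white-flowered: (85 − 85.125)² / 85.125 = 0.0002
  dwarf purple-flowered: (87 − 85.125)² / 85.125 = 0.0413
  dwarf white-flowered: (28 − 28.375)² / 28.375 = 0.0050
χ² = 0.0074 + 0.0002 + 0.0413 + 0.0050 = 0.0539 ≈ 0.054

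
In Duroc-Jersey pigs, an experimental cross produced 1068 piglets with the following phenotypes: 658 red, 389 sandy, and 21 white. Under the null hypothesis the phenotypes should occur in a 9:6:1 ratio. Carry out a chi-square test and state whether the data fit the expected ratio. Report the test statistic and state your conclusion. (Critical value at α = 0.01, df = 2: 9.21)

37.143; not consistent

Expected counts for N = 1068 under a 9:6:1 ratio (total parts = 16):
  red: 1068 × 9/16 = 600.75
  sandy: 1068 × 6/16 = 400.5
  white: 1068 × 1/16 = 66.75
χ² = Σ (O − E)² / E
  red: (658 − 600.75)² / 600.75 = 5.4558
  sandy: (389 − 400.5)² / 400.5 = 0.3302
  white: (21 − 66.75)² / 66.75 = 31.3567
χ² = 5.4558 + 0.3302 + 31.3567 = 37.1427 ≈ 37.143
Degrees of freedom = 3 − 1 = 2; critical value at α = 0.01 is 9.21.
Since 37.143 > 9.21, we reject the null hypothesis — the data do not fit the 9:6:1 ratio.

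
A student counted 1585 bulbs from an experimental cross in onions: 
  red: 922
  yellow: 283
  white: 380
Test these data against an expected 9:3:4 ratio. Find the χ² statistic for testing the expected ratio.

The 9:3:4 ratio has 16 parts, so with N = 1585 the expected counts are:
  red: 1585 × 9/16 = 891.5625
  yellow: 1585 × 3/16 = 297.1875
  white: 1585 × 4/16 = 396.25
χ² = Σ (O − E)² / E
  red: (922 − 891.5625)² / 891.5625 = 1.0391
  yellow: (283 − 297.1875)² / 297.1875 = 0.6773
  white: (380 − 396.25)² / 396.25 = 0.6664
χ² = 1.0391 + 0.6773 + 0.6664 = 2.3828 ≈ 2.383

2.383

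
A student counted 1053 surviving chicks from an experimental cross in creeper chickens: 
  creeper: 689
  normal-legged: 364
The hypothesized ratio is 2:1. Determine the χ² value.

0.722

The 2:1 ratio has 3 parts, so with N = 1053 the expected counts are:
  creeper: 1053 × 2/3 = 702
  normal-legged: 1053 × 1/3 = 351
χ² = Σ (O − E)² / E
  creeper: (689 − 702)² / 702 = 0.2407
  normal-legged: (364 − 351)² / 351 = 0.4815
χ² = 0.2407 + 0.4815 = 0.7222 ≈ 0.722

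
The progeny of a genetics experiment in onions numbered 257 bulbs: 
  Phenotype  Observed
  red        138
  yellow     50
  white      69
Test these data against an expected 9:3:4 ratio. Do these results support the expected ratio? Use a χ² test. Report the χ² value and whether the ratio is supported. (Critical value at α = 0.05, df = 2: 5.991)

0.717; consistent

Total ratio parts = 16. Expected numbers out of 257:
  red: 257 × 9/16 = 144.5625
  yellow: 257 × 3/16 = 48.1875
  white: 257 × 4/16 = 64.25
χ² = Σ (O − E)² / E
  red: (138 − 144.5625)² / 144.5625 = 0.2979
  yellow: (50 − 48.1875)² / 48.1875 = 0.0682
  white: (69 − 64.25)² / 64.25 = 0.3512
χ² = 0.2979 + 0.0682 + 0.3512 = 0.7173 ≈ 0.717
Degrees of freedom = 3 − 1 = 2; critical value at α = 0.05 is 5.991.
Since 0.717 < 5.991, we fail to reject the null hypothesis — the data are consistent with the 9:3:4 ratio.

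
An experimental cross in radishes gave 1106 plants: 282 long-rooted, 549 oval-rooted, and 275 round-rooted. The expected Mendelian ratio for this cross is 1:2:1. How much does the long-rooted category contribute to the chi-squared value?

0.109

Expected counts for N = 1106 under a 1:2:1 ratio (total parts = 4):
  long-rooted: 1106 × 1/4 = 276.5
  oval-rooted: 1106 × 2/4 = 553
  round-rooted: 1106 × 1/4 = 276.5
Contribution of long-rooted: (282 − 276.5)² / 276.5 = 0.1094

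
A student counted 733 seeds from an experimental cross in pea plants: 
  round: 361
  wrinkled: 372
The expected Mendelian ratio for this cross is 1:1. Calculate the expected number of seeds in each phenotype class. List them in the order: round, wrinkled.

366.5, 366.5

Total ratio parts = 2. Expected numbers out of 733:
  round: 733 × 1/2 = 366.5
  wrinkled: 733 × 1/2 = 366.5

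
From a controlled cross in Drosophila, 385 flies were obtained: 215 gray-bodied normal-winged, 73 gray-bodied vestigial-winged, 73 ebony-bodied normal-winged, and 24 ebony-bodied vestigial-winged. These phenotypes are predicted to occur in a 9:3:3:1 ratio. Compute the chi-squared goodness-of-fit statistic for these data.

Total ratio parts = 16. Expected numbers out of 385:
  gray-bodied normal-winged: 385 × 9/16 = 216.5625
  gray-bodied vestigial-winged: 385 × 3/16 = 72.1875
  ebony-bodied normal-winged: 385 × 3/16 = 72.1875
  ebony-bodied vestigial-winged: 385 × 1/16 = 24.0625
χ² = Σ (O − E)² / E
  gray-bodied normal-winged: (215 − 216.5625)² / 216.5625 = 0.0113
  gray-bodied vestigial-winged: (73 − 72.1875)² / 72.1875 = 0.0091
  ebony-bodied normal-winged: (73 − 72.1875)² / 72.1875 = 0.0091
  ebony-bodied vestigial-winged: (24 − 24.0625)² / 24.0625 = 0.0002
χ² = 0.0113 + 0.0091 + 0.0091 + 0.0002 = 0.0297 ≈ 0.030

0.030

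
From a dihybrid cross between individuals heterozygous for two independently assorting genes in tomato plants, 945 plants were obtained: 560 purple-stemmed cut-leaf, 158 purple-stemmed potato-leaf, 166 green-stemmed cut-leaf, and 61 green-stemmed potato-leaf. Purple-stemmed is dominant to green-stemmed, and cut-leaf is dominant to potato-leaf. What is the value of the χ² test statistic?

4.369

A dihybrid F₂ with independent assortment and complete dominance at both loci gives a 9:3:3:1 phenotypic ratio.
Total ratio parts = 16. Expected numbers out of 945:
  purple-stemmed cut-leaf: 945 × 9/16 = 531.5625
  purple-stemmed potato-leaf: 945 × 3/16 = 177.1875
  green-stemmed cut-leaf: 945 × 3/16 = 177.1875
  green-stemmed potato-leaf: 945 × 1/16 = 59.0625
χ² = Σ (O − E)² / E
  purple-stemmed cut-leaf: (560 − 531.5625)² / 531.5625 = 1.5213
  purple-stemmed potato-leaf: (158 − 177.1875)² / 177.1875 = 2.0778
  green-stemmed cut-leaf: (166 − 177.1875)² / 177.1875 = 0.7064
  green-stemmed potato-leaf: (61 − 59.0625)² / 59.0625 = 0.0636
χ² = 1.5213 + 2.0778 + 0.7064 + 0.0636 = 4.3691 ≈ 4.369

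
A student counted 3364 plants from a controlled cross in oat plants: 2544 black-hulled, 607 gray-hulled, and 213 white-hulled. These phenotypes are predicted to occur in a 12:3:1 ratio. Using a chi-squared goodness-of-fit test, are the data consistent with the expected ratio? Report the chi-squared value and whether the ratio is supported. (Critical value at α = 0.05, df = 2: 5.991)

The 12:3:1 ratio has 16 parts, so with N = 3364 the expected counts are:
  black-hulled: 3364 × 12/16 = 2523
  gray-hulled: 3364 × 3/16 = 630.75
  white-hulled: 3364 × 1/16 = 210.25
χ² = Σ (O − E)² / E
  black-hulled: (2544 − 2523)² / 2523 = 0.1748
  gray-hulled: (607 − 630.75)² / 630.75 = 0.8943
  white-hulled: (213 − 210.25)² / 210.25 = 0.0360
χ² = 0.1748 + 0.8943 + 0.0360 = 1.1051 ≈ 1.105
Degrees of freedom = 3 − 1 = 2; critical value at α = 0.05 is 5.991.
Since 1.105 < 5.991, we fail to reject the null hypothesis — the data are consistent with the 12:3:1 ratio.

1.105; consistent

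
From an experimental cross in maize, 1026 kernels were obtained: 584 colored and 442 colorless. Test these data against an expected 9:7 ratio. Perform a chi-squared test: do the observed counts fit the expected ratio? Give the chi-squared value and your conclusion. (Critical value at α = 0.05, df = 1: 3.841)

Under the 9:7 hypothesis (Σ ratio = 16, N = 1026):
  colored: 1026 × 9/16 = 577.125
  colorless: 1026 × 7/16 = 448.875
χ² = Σ (O − E)² / E
  colored: (584 − 577.125)² / 577.125 = 0.0819
  colorless: (442 − 448.875)² / 448.875 = 0.1053
χ² = 0.0819 + 0.1053 = 0.1872 ≈ 0.187
Degrees of freedom = 2 − 1 = 1; critical value at α = 0.05 is 3.841.
Since 0.187 < 3.841, we fail to reject the null hypothesis — the data are consistent with the 9:7 ratio.

0.187; consistent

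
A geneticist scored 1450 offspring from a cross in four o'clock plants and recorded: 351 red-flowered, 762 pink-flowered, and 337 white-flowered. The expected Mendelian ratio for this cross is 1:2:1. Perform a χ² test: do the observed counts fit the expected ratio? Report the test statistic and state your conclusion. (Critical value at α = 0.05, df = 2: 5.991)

4.047; consistent

Expected counts for N = 1450 under a 1:2:1 ratio (total parts = 4):
  red-flowered: 1450 × 1/4 = 362.5
  pink-flowered: 1450 × 2/4 = 725
  white-flowered: 1450 × 1/4 = 362.5
χ² = Σ (O − E)² / E
  red-flowered: (351 − 362.5)² / 362.5 = 0.3648
  pink-flowered: (762 − 725)² / 725 = 1.8883
  white-flowered: (337 − 362.5)² / 362.5 = 1.7938
χ² = 0.3648 + 1.8883 + 1.7938 = 4.0469 ≈ 4.047
Degrees of freedom = 3 − 1 = 2; critical value at α = 0.05 is 5.991.
Since 4.047 < 5.991, we fail to reject the null hypothesis — the data are consistent with the 1:2:1 ratio.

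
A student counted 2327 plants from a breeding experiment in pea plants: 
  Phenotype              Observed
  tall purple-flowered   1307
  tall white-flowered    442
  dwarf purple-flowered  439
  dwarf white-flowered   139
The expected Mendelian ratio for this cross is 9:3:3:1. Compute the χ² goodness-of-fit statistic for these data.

0.379

The 9:3:3:1 ratio has 16 parts, so with N = 2327 the expected counts are:
  tall purple-flowered: 2327 × 9/16 = 1308.9375
  tall white-flowered: 2327 × 3/16 = 436.3125
  dwarf purple-flowered: 2327 × 3/16 = 436.3125
  dwarf white-flowered: 2327 × 1/16 = 145.4375
χ² = Σ (O − E)² / E
  tall purple-flowered: (1307 − 1308.9375)² / 1308.9375 = 0.0029
  tall white-flowered: (442 − 436.3125)² / 436.3125 = 0.0741
  dwarf purple-flowered: (439 − 436.3125)² / 436.3125 = 0.0166
  dwarf white-flowered: (139 − 145.4375)² / 145.4375 = 0.2849
χ² = 0.0029 + 0.0741 + 0.0166 + 0.2849 = 0.3785 ≈ 0.379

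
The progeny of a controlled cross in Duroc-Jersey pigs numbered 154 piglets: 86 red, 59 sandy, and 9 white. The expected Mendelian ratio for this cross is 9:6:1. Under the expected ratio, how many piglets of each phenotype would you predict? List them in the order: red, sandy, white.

Total ratio parts = 16. Expected numbers out of 154:
  red: 154 × 9/16 = 86.625
  sandy: 154 × 6/16 = 57.75
  white: 154 × 1/16 = 9.625

86.625, 57.75, 9.625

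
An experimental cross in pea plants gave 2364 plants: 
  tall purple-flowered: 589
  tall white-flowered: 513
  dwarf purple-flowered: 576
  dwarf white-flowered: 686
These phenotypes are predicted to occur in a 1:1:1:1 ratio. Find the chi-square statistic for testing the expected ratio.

Expected counts for N = 2364 under a 1:1:1:1 ratio (total parts = 4):
  tall purple-flowered: 2364 × 1/4 = 591
  tall white-flowered: 2364 × 1/4 = 591
  dwarf purple-flowered: 2364 × 1/4 = 591
  dwarf white-flowered: 2364 × 1/4 = 591
χ² = Σ (O − E)² / E
  tall purple-flowered: (589 − 591)² / 591 = 0.0068
  tall white-flowered: (513 − 591)² / 591 = 10.2944
  dwarf purple-flowered: (576 − 591)² / 591 = 0.3807
  dwarf white-flowered: (686 − 591)² / 591 = 15.2707
χ² = 0.0068 + 10.2944 + 0.3807 + 15.2707 = 25.9526 ≈ 25.953

25.953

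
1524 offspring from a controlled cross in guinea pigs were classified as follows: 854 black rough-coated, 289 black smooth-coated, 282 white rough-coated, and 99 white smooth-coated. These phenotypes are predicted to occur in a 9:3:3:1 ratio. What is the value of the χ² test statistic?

0.246

Under the 9:3:3:1 hypothesis (Σ ratio = 16, N = 1524):
  black rough-coated: 1524 × 9/16 = 857.25
  black smooth-coated: 1524 × 3/16 = 285.75
  white rough-coated: 1524 × 3/16 = 285.75
  white smooth-coated: 1524 × 1/16 = 95.25
χ² = Σ (O − E)² / E
  black rough-coated: (854 − 857.25)² / 857.25 = 0.0123
  black smooth-coated: (289 − 285.75)² / 285.75 = 0.0370
  white rough-coated: (282 − 285.75)² / 285.75 = 0.0492
  white smooth-coated: (99 − 95.25)² / 95.25 = 0.1476
χ² = 0.0123 + 0.0370 + 0.0492 + 0.1476 = 0.2461 ≈ 0.246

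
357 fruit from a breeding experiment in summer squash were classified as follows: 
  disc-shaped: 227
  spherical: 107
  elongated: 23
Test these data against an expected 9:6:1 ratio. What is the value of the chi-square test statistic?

The 9:6:1 ratio has 16 parts, so with N = 357 the expected counts are:
  disc-shaped: 357 × 9/16 = 200.8125
  spherical: 357 × 6/16 = 133.875
  elongated: 357 × 1/16 = 22.3125
χ² = Σ (O − E)² / E
  disc-shaped: (227 − 200.8125)² / 200.8125 = 3.4151
  spherical: (107 − 133.875)² / 133.875 = 5.3951
  elongated: (23 − 22.3125)² / 22.3125 = 0.0212
χ² = 3.4151 + 5.3951 + 0.0212 = 8.8314 ≈ 8.831

8.831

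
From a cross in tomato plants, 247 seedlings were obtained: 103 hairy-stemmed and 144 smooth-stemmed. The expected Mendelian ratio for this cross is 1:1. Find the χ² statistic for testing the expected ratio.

The 1:1 ratio has 2 parts, so with N = 247 the expected counts are:
  hairy-stemmed: 247 × 1/2 = 123.5
  smooth-stemmed: 247 × 1/2 = 123.5
χ² = Σ (O − E)² / E
  hairy-stemmed: (103 − 123.5)² / 123.5 = 3.4028
  smooth-stemmed: (144 − 123.5)² / 123.5 = 3.4028
χ² = 3.4028 + 3.4028 = 6.8056 ≈ 6.806

6.806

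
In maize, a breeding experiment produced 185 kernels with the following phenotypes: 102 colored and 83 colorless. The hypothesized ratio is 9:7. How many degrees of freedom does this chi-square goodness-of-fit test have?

1

A goodness-of-fit test with 2 phenotype classes has df = 2 − 1 = 1.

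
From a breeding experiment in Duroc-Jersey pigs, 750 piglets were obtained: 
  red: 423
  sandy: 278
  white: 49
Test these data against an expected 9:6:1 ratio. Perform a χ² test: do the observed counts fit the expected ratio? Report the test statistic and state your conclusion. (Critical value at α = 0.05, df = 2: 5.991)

Total ratio parts = 16. Expected numbers out of 750:
  red: 750 × 9/16 = 421.875
  sandy: 750 × 6/16 = 281.25
  white: 750 × 1/16 = 46.875
χ² = Σ (O − E)² / E
  red: (423 − 421.875)² / 421.875 = 0.0030
  sandy: (278 − 281.25)² / 281.25 = 0.0376
  white: (49 − 46.875)² / 46.875 = 0.0963
χ² = 0.0030 + 0.0376 + 0.0963 = 0.1369 ≈ 0.137
Degrees of freedom = 3 − 1 = 2; critical value at α = 0.05 is 5.991.
Since 0.137 < 5.991, we fail to reject the null hypothesis — the data are consistent with the 9:6:1 ratio.

0.137; consistent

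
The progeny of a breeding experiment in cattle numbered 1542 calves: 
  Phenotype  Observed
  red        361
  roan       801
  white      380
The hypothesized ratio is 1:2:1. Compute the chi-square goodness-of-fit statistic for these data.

2.803

Total ratio parts = 4. Expected numbers out of 1542:
  red: 1542 × 1/4 = 385.5
  roan: 1542 × 2/4 = 771
  white: 1542 × 1/4 = 385.5
χ² = Σ (O − E)² / E
  red: (361 − 385.5)² / 385.5 = 1.5571
  roan: (801 − 771)² / 771 = 1.1673
  white: (380 − 385.5)² / 385.5 = 0.0785
χ² = 1.5571 + 1.1673 + 0.0785 = 2.8029 ≈ 2.803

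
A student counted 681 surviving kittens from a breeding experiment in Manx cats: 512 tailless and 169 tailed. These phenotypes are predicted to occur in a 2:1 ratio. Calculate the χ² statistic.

Total ratio parts = 3. Expected numbers out of 681:
  tailless: 681 × 2/3 = 454
  tailed: 681 × 1/3 = 227
χ² = Σ (O − E)² / E
  tailless: (512 − 454)² / 454 = 7.4097
  tailed: (169 − 227)² / 227 = 14.8194
χ² = 7.4097 + 14.8194 = 22.2291 ≈ 22.229

22.229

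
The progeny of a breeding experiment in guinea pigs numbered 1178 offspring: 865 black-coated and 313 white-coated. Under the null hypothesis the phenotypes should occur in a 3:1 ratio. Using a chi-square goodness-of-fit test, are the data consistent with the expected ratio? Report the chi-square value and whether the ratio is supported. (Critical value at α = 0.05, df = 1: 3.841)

1.550; consistent

Total ratio parts = 4. Expected numbers out of 1178:
  black-coated: 1178 × 3/4 = 883.5
  white-coated: 1178 × 1/4 = 294.5
χ² = Σ (O − E)² / E
  black-coated: (865 − 883.5)² / 883.5 = 0.3874
  white-coated: (313 − 294.5)² / 294.5 = 1.1621
χ² = 0.3874 + 1.1621 = 1.5495 ≈ 1.550
Degrees of freedom = 2 − 1 = 1; critical value at α = 0.05 is 3.841.
Since 1.550 < 3.841, we fail to reject the null hypothesis — the data are consistent with the 3:1 ratio.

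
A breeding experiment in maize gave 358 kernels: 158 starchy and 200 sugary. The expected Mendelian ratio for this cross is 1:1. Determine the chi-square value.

4.927

Total ratio parts = 2. Expected numbers out of 358:
  starchy: 358 × 1/2 = 179
  sugary: 358 × 1/2 = 179
χ² = Σ (O − E)² / E
  starchy: (158 − 179)² / 179 = 2.4637
  sugary: (200 − 179)² / 179 = 2.4637
χ² = 2.4637 + 2.4637 = 4.9274 ≈ 4.927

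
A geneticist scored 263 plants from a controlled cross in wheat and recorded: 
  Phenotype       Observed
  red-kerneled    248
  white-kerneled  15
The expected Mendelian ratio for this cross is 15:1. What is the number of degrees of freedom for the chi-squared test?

1

A goodness-of-fit test with 2 phenotype classes has df = 2 − 1 = 1.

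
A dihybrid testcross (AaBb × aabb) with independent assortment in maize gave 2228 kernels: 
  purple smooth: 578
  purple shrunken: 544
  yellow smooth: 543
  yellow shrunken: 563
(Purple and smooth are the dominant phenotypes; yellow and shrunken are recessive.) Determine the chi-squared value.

A dihybrid testcross with independent assortment gives a 1:1:1:1 ratio.
Total ratio parts = 4. Expected numbers out of 2228:
  purple smooth: 2228 × 1/4 = 557
  purple shrunken: 2228 × 1/4 = 557
  yellow smooth: 2228 × 1/4 = 557
  yellow shrunken: 2228 × 1/4 = 557
χ² = Σ (O − E)² / E
  purple smooth: (578 − 557)² / 557 = 0.7917
  purple shrunken: (544 − 557)² / 557 = 0.3034
  yellow smooth: (543 − 557)² / 557 = 0.3519
  yellow shrunken: (563 − 557)² / 557 = 0.0646
χ² = 0.7917 + 0.3034 + 0.3519 + 0.0646 = 1.5116 ≈ 1.512

1.512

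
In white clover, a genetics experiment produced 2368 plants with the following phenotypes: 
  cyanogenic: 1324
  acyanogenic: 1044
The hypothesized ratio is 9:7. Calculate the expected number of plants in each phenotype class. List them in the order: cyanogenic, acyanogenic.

Under the 9:7 hypothesis (Σ ratio = 16, N = 2368):
  cyanogenic: 2368 × 9/16 = 1332
  acyanogenic: 2368 × 7/16 = 1036

1332, 1036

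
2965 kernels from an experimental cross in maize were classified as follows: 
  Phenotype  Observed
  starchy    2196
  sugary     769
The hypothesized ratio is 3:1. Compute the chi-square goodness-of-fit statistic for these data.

1.385

Expected counts for N = 2965 under a 3:1 ratio (total parts = 4):
  starchy: 2965 × 3/4 = 2223.75
  sugary: 2965 × 1/4 = 741.25
χ² = Σ (O − E)² / E
  starchy: (2196 − 2223.75)² / 2223.75 = 0.3463
  sugary: (769 − 741.25)² / 741.25 = 1.0389
χ² = 0.3463 + 1.0389 = 1.3852 ≈ 1.385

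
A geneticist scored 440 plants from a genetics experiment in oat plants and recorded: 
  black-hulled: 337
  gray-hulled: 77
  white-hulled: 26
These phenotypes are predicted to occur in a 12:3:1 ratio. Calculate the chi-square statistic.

0.597

Expected counts for N = 440 under a 12:3:1 ratio (total parts = 16):
  black-hulled: 440 × 12/16 = 330
  gray-hulled: 440 × 3/16 = 82.5
  white-hulled: 440 × 1/16 = 27.5
χ² = Σ (O − E)² / E
  black-hulled: (337 − 330)² / 330 = 0.1485
  gray-hulled: (77 − 82.5)² / 82.5 = 0.3667
  white-hulled: (26 − 27.5)² / 27.5 = 0.0818
χ² = 0.1485 + 0.3667 + 0.0818 = 0.597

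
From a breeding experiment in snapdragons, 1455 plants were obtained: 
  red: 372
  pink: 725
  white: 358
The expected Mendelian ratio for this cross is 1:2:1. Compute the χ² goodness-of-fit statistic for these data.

0.287

Total ratio parts = 4. Expected numbers out of 1455:
  red: 1455 × 1/4 = 363.75
  pink: 1455 × 2/4 = 727.5
  white: 1455 × 1/4 = 363.75
χ² = Σ (O − E)² / E
  red: (372 − 363.75)² / 363.75 = 0.1871
  pink: (725 − 727.5)² / 727.5 = 0.0086
  white: (358 − 363.75)² / 363.75 = 0.0909
χ² = 0.1871 + 0.0086 + 0.0909 = 0.2866 ≈ 0.287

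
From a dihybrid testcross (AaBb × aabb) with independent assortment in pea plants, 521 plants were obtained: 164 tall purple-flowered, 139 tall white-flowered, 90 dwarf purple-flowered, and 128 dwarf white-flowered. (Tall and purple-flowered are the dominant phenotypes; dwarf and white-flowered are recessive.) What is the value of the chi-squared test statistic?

21.810

A dihybrid testcross with independent assortment gives a 1:1:1:1 ratio.
Under the 1:1:1:1 hypothesis (Σ ratio = 4, N = 521):
  tall purple-flowered: 521 × 1/4 = 130.25
  tall white-flowered: 521 × 1/4 = 130.25
  dwarf purple-flowered: 521 × 1/4 = 130.25
  dwarf white-flowered: 521 × 1/4 = 130.25
χ² = Σ (O − E)² / E
  tall purple-flowered: (164 − 130.25)² / 130.25 = 8.7452
  tall white-flowered: (139 − 130.25)² / 130.25 = 0.5878
  dwarf purple-flowered: (90 − 130.25)² / 130.25 = 12.4381
  dwarf white-flowered: (128 − 130.25)² / 130.25 = 0.0389
χ² = 8.7452 + 0.5878 + 12.4381 + 0.0389 = 21.810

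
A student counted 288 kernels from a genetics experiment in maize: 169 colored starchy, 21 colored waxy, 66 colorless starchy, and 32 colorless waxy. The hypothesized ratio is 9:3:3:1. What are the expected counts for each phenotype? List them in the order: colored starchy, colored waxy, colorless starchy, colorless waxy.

Under the 9:3:3:1 hypothesis (Σ ratio = 16, N = 288):
  colored starchy: 288 × 9/16 = 162
  colored waxy: 288 × 3/16 = 54
  colorless starchy: 288 × 3/16 = 54
  colorless waxy: 288 × 1/16 = 18

162, 54, 54, 18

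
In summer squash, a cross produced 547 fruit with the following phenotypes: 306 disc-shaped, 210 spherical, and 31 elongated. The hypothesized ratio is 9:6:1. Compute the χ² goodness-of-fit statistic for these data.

Total ratio parts = 16. Expected numbers out of 547:
  disc-shaped: 547 × 9/16 = 307.6875
  spherical: 547 × 6/16 = 205.125
  elongated: 547 × 1/16 = 34.1875
χ² = Σ (O − E)² / E
  disc-shaped: (306 − 307.6875)² / 307.6875 = 0.0093
  spherical: (210 − 205.125)² / 205.125 = 0.1159
  elongated: (31 − 34.1875)² / 34.1875 = 0.2972
χ² = 0.0093 + 0.1159 + 0.2972 = 0.4224 ≈ 0.422

0.422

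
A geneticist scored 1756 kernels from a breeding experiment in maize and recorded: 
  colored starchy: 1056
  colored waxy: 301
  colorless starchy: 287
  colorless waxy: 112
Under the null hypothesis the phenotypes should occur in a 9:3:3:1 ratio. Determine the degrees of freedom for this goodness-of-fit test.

3

A goodness-of-fit test with 4 phenotype classes has df = 4 − 1 = 3.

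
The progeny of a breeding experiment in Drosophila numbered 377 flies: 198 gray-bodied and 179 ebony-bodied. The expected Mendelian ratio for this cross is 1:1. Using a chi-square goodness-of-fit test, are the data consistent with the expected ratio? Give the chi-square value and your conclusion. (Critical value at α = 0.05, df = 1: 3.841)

0.958; consistent

Under the 1:1 hypothesis (Σ ratio = 2, N = 377):
  gray-bodied: 377 × 1/2 = 188.5
  ebony-bodied: 377 × 1/2 = 188.5
χ² = Σ (O − E)² / E
  gray-bodied: (198 − 188.5)² / 188.5 = 0.4788
  ebony-bodied: (179 − 188.5)² / 188.5 = 0.4788
χ² = 0.4788 + 0.4788 = 0.9576 ≈ 0.958
Degrees of freedom = 2 − 1 = 1; critical value at α = 0.05 is 3.841.
Since 0.958 < 3.841, we fail to reject the null hypothesis — the data are consistent with the 1:1 ratio.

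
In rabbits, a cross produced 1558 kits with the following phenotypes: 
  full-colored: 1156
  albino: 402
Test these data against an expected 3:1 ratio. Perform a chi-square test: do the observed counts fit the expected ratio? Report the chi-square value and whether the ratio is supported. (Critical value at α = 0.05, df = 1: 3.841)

0.535; consistent

The 3:1 ratio has 4 parts, so with N = 1558 the expected counts are:
  full-colored: 1558 × 3/4 = 1168.5
  albino: 1558 × 1/4 = 389.5
χ² = Σ (O − E)² / E
  full-colored: (1156 − 1168.5)² / 1168.5 = 0.1337
  albino: (402 − 389.5)² / 389.5 = 0.4012
χ² = 0.1337 + 0.4012 = 0.5349 ≈ 0.535
Degrees of freedom = 2 − 1 = 1; critical value at α = 0.05 is 3.841.
Since 0.535 < 3.841, we fail to reject the null hypothesis — the data are consistent with the 3:1 ratio.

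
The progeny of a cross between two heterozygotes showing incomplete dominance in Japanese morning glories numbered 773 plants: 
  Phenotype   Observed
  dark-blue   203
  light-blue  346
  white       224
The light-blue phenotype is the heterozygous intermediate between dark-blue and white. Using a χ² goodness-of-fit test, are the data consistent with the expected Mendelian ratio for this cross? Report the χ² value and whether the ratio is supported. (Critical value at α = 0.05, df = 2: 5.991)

With incomplete dominance, a heterozygote × heterozygote cross gives a 1:2:1 phenotypic ratio.
Expected counts for N = 773 under a 1:2:1 ratio (total parts = 4):
  dark-blue: 773 × 1/4 = 193.25
  light-blue: 773 × 2/4 = 386.5
  white: 773 × 1/4 = 193.25
χ² = Σ (O − E)² / E
  dark-blue: (203 − 193.25)² / 193.25 = 0.4919
  light-blue: (346 − 386.5)² / 386.5 = 4.2439
  white: (224 − 193.25)² / 193.25 = 4.8929
χ² = 0.4919 + 4.2439 + 4.8929 = 9.6287 ≈ 9.629
Degrees of freedom = 3 − 1 = 2; critical value at α = 0.05 is 5.991.
Since 9.629 > 5.991, we reject the null hypothesis — the data do not fit the 1:2:1 ratio.

9.629; not consistent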